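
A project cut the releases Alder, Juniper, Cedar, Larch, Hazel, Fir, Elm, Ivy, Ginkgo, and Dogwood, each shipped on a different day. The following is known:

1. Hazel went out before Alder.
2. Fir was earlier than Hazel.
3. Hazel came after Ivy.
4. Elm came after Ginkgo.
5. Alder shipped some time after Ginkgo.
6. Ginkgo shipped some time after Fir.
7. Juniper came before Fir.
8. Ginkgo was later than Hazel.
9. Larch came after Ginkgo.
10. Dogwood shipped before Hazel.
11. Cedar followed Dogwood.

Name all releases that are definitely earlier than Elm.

Directly stated before Elm: Ginkgo.
Dogwood reaches Elm via Dogwood → Hazel → Ginkgo → Elm.
Fir reaches Elm via Fir → Ginkgo → Elm.
Hazel reaches Elm via Hazel → Ginkgo → Elm.
Likewise Ivy and Juniper each reach Elm by chaining the stated constraints.
No chain forces Cedar (or any of the others) ahead of Elm.

Dogwood, Fir, Ginkgo, Hazel, Ivy, Juniper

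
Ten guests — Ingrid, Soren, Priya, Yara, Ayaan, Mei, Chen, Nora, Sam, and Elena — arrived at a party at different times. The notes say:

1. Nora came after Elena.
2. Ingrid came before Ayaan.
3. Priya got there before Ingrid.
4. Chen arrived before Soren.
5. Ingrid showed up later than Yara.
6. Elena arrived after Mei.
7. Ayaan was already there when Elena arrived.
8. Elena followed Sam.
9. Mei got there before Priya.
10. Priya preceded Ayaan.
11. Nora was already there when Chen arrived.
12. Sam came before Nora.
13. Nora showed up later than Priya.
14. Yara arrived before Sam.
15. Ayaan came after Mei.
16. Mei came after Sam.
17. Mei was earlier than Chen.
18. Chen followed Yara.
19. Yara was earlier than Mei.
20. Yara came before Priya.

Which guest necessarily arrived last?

Soren

Every other guest has a chain of constraints placing them before Soren, so Soren is last.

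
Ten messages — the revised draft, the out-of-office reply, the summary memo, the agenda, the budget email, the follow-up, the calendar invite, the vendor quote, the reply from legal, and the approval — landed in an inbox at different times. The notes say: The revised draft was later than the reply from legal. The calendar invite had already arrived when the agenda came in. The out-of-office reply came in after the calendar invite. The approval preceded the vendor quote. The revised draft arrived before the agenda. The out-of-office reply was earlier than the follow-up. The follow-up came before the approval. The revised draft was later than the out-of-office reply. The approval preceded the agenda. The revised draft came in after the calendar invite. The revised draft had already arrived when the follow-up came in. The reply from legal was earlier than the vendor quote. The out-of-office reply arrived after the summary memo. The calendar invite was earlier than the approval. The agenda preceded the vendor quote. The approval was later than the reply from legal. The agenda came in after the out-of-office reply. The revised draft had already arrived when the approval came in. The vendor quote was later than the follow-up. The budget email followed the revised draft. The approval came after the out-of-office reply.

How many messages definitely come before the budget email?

Directly stated before the budget email: the revised draft.
The calendar invite reaches the budget email via the calendar invite → the revised draft → the budget email.
The out-of-office reply reaches the budget email via the out-of-office reply → the revised draft → the budget email.
The reply from legal reaches the budget email via the reply from legal → the revised draft → the budget email.
Likewise the summary memo reaches the budget email by chaining the stated constraints.
No chain forces the approval (or any of the others) ahead of the budget email.
That's the calendar invite, the out-of-office reply, the reply from legal, the revised draft, and the summary memo — 5 in all.

5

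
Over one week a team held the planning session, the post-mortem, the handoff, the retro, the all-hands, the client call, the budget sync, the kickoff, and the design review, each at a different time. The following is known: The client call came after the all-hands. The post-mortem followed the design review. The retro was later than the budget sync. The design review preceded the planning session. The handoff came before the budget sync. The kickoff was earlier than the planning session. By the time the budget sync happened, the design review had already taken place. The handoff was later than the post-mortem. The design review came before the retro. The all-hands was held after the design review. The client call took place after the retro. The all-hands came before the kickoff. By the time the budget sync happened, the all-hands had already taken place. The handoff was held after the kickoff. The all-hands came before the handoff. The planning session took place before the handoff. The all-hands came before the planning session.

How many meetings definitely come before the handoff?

Directly stated before the handoff: the all-hands, the kickoff, the planning session, and the post-mortem.
The design review reaches the handoff via the design review → the planning session → the handoff.
No chain forces the retro (or any of the others) ahead of the handoff.
That's the all-hands, the design review, the kickoff, the planning session, and the post-mortem — 5 in all.

5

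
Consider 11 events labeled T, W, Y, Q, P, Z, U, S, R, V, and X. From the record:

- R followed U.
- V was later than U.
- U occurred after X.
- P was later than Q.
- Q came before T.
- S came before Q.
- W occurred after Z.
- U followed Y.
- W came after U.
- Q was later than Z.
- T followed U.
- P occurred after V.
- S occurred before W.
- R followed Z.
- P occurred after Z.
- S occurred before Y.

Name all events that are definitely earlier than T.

Q, S, U, X, Y, Z

Directly stated before T: Q and U.
S reaches T via S → Q → T.
X reaches T via X → U → T.
Y reaches T via Y → U → T.
Likewise Z reaches T by chaining the stated constraints.
No chain forces R (or any of the others) ahead of T.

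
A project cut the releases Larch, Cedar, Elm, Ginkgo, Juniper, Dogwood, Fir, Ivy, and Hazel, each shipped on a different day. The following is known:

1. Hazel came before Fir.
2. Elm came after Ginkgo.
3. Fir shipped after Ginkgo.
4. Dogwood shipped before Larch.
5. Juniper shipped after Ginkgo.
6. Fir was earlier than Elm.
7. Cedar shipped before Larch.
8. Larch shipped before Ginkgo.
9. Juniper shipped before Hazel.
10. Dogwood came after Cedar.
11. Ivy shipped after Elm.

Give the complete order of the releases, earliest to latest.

Cedar, Dogwood, Larch, Ginkgo, Juniper, Hazel, Fir, Elm, Ivy

The constraints fix every adjacent pair, so only one ordering works:
Cedar → Dogwood → Larch → Ginkgo → Juniper → Hazel → Fir → Elm → Ivy.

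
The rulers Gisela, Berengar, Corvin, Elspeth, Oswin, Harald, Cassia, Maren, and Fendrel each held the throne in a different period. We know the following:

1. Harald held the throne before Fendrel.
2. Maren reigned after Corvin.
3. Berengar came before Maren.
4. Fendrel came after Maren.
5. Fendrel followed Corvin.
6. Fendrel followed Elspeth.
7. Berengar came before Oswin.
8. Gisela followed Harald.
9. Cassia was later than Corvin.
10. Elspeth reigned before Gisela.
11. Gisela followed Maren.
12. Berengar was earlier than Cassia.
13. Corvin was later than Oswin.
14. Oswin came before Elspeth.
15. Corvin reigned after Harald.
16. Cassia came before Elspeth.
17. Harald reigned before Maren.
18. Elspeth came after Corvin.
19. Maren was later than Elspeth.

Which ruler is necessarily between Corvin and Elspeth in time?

Tracing the constraints gives Corvin → Cassia → Elspeth, so Cassia sits after Corvin and before Elspeth.
No other ruler is forced both after Corvin and before Elspeth.

Cassia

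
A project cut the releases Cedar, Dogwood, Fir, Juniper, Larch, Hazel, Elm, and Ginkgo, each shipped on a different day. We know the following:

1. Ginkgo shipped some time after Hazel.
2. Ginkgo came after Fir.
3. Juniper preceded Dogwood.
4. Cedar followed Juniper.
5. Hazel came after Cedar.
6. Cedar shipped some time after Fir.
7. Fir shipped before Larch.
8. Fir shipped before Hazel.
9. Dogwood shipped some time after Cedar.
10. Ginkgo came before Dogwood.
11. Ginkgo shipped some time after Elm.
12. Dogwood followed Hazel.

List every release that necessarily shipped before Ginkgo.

Cedar, Elm, Fir, Hazel, Juniper

Directly stated before Ginkgo: Elm, Fir, and Hazel.
Cedar reaches Ginkgo via Cedar → Hazel → Ginkgo.
Juniper reaches Ginkgo via Juniper → Cedar → Hazel → Ginkgo.
No chain forces Dogwood (or any of the others) ahead of Ginkgo.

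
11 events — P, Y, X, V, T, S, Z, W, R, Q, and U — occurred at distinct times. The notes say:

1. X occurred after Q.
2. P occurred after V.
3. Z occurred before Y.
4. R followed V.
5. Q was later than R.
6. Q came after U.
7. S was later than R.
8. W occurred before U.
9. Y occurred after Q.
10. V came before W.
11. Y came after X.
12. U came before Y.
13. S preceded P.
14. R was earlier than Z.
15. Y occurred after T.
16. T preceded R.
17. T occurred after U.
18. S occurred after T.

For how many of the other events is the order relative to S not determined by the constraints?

Forced before S: R, T, U, V, and W; forced after S: P.
That leaves Q, X, Y, and Z with no forced order relative to S — 4.

4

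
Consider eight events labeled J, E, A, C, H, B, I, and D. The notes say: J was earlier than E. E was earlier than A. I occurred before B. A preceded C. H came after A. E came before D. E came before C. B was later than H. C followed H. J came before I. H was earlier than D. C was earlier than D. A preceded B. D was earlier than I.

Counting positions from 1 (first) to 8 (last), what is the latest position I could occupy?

I must come before B — 1 event forced after it.
Everything else can be placed before I in some valid order, so I can sit as late as position 8 − 1 = 7.

7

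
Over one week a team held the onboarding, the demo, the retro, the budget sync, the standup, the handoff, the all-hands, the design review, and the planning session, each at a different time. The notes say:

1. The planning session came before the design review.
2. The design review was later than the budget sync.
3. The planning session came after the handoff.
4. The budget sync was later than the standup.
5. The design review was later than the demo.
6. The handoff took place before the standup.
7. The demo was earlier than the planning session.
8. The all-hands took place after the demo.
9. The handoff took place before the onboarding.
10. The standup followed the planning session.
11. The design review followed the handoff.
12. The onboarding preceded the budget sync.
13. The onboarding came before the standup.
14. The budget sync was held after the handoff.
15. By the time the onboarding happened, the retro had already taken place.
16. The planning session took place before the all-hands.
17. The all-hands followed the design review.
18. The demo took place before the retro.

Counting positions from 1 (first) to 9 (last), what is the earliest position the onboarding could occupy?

The demo, the handoff, and the retro must all come before the onboarding — 3 forced predecessors.
Nothing else is forced ahead of the onboarding, so its earliest slot is position 3 + 1 = 4.

4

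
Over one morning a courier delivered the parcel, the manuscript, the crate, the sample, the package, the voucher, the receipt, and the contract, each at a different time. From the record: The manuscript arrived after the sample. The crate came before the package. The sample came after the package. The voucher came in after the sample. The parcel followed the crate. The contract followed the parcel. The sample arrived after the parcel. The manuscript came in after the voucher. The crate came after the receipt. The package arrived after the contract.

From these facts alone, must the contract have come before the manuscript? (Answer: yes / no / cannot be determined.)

yes

Chain the constraints: the contract → the package → the sample → the manuscript. Each link is directly stated, so the contract comes before the manuscript.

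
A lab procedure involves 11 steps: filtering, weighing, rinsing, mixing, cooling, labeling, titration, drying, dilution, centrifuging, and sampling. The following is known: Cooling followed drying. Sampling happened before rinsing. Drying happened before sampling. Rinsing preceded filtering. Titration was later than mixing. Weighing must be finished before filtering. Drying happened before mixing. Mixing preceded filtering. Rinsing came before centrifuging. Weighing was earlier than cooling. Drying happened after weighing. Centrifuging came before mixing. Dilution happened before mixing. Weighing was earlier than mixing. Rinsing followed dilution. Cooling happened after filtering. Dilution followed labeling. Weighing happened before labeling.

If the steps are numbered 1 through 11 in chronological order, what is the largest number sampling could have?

5

Sampling must come before centrifuging, cooling, filtering, mixing, rinsing, and titration — 6 steps forced after it.
Everything else can be placed before sampling in some valid order, so sampling can sit as late as position 11 − 6 = 5.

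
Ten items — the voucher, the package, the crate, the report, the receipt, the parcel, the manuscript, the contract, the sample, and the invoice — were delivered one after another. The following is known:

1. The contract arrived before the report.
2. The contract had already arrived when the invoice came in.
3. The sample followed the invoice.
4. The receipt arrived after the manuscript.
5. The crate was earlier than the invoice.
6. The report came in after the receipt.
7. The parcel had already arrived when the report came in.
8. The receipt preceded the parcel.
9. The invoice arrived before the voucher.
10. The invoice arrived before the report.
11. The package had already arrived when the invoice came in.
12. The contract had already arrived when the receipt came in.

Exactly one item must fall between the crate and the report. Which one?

Tracing the constraints gives the crate → the invoice → the report, so the invoice sits after the crate and before the report.
No other item is forced both after the crate and before the report.

the invoice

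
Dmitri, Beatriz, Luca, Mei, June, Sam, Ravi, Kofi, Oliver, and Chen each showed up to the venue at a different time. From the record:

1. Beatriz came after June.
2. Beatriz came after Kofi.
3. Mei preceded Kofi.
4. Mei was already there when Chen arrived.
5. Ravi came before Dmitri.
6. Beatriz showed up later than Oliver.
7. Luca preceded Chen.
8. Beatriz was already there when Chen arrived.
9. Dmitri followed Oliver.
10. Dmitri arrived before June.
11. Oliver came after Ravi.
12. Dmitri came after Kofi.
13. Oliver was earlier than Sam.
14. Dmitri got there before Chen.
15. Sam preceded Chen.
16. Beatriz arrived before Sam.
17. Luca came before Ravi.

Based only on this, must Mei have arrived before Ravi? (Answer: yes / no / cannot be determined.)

cannot be determined

No chain of stated constraints runs from Mei to Ravi, and none runs from Ravi to Mei either.
So the relative order of Mei and Ravi is not fixed by the given facts.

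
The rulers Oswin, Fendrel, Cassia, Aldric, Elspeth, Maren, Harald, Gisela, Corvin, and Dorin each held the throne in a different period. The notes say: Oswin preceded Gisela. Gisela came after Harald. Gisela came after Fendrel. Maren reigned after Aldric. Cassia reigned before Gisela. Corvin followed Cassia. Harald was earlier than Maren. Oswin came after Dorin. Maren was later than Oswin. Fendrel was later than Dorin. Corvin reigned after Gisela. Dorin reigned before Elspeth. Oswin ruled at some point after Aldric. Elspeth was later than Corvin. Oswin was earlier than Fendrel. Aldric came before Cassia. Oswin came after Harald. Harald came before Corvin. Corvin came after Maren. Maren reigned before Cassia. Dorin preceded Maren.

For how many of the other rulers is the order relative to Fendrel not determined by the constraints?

2

Forced before Fendrel: Aldric, Dorin, Harald, and Oswin; forced after Fendrel: Corvin, Elspeth, and Gisela.
That leaves Cassia and Maren with no forced order relative to Fendrel — 2.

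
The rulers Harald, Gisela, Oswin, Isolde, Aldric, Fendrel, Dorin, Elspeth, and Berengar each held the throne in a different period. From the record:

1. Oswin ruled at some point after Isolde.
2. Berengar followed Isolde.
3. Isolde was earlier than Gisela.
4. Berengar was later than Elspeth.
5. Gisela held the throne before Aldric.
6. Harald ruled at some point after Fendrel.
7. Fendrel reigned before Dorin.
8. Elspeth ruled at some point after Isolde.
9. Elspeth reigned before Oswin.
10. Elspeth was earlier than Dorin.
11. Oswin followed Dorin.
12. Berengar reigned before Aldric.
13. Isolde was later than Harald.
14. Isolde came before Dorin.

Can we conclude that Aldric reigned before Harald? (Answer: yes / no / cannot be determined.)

Tracing the constraints gives Harald → Isolde → Berengar → Aldric, so Harald must come before Aldric.
That means Aldric cannot be before Harald.

no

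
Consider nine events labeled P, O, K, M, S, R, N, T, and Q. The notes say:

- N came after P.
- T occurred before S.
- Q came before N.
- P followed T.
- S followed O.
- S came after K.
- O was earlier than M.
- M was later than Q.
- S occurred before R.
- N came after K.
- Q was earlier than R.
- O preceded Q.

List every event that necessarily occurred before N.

Directly stated before N: K, P, and Q.
O reaches N via O → Q → N.
T reaches N via T → P → N.
No chain forces S (or any of the others) ahead of N.

K, O, P, Q, T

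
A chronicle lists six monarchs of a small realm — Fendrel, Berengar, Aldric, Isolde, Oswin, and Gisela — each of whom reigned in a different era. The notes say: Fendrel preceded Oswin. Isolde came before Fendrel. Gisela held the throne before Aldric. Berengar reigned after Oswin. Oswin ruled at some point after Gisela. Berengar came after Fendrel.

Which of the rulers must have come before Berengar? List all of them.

Fendrel, Gisela, Isolde, Oswin

Directly stated before Berengar: Fendrel and Oswin.
Gisela reaches Berengar via Gisela → Oswin → Berengar.
Isolde reaches Berengar via Isolde → Fendrel → Berengar.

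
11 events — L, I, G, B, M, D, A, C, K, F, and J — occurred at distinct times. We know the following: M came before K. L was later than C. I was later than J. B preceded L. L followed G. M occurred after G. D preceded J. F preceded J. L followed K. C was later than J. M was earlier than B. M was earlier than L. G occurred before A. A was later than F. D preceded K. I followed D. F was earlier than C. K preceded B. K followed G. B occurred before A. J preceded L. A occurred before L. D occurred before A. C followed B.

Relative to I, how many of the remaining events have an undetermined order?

7

Forced before I: D, F, and J.
That leaves A, B, C, G, K, L, and M with no forced order relative to I — 7.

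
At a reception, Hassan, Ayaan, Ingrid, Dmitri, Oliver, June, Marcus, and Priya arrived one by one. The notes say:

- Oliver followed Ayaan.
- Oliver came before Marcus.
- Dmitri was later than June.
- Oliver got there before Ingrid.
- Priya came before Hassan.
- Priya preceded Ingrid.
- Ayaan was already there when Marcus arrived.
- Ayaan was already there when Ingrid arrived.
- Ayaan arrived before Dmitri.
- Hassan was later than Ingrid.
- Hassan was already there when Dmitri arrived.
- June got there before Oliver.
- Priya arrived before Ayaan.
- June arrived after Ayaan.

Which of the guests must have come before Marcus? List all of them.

Directly stated before Marcus: Ayaan and Oliver.
June reaches Marcus via June → Oliver → Marcus.
Priya reaches Marcus via Priya → Ayaan → Marcus.

Ayaan, June, Oliver, Priya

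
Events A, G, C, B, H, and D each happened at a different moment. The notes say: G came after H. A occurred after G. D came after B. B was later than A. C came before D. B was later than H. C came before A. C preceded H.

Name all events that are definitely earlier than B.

A, C, G, H

Directly stated before B: A and H.
C reaches B via C → A → B.
G reaches B via G → A → B.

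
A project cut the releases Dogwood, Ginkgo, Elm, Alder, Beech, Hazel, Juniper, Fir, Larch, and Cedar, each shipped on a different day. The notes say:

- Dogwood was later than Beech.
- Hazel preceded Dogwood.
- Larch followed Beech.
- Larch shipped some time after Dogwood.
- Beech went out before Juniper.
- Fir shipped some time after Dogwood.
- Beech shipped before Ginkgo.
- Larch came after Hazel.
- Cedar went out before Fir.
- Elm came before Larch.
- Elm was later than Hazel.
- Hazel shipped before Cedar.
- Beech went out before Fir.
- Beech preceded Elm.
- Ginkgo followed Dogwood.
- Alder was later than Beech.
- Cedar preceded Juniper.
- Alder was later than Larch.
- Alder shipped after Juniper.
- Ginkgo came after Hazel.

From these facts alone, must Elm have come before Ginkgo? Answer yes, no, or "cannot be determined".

cannot be determined

No chain of stated constraints runs from Elm to Ginkgo, and none runs from Ginkgo to Elm either.
So the relative order of Elm and Ginkgo is not fixed by the given facts.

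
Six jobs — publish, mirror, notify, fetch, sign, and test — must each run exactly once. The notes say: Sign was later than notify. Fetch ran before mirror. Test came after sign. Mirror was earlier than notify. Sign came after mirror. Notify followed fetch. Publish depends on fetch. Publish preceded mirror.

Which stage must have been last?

Every other stage has a chain of constraints placing it before test, so test is last.

test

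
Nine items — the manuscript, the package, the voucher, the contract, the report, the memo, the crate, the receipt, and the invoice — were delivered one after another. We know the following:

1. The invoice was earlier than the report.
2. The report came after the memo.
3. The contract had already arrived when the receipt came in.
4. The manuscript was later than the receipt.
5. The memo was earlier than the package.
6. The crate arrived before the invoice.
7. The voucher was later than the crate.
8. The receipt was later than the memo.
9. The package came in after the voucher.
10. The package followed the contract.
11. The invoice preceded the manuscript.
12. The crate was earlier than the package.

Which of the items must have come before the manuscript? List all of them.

Directly stated before the manuscript: the invoice and the receipt.
The contract reaches the manuscript via the contract → the receipt → the manuscript.
The crate reaches the manuscript via the crate → the invoice → the manuscript.
The memo reaches the manuscript via the memo → the receipt → the manuscript.
No chain forces the report (or any of the others) ahead of the manuscript.

the contract, the crate, the invoice, the memo, the receipt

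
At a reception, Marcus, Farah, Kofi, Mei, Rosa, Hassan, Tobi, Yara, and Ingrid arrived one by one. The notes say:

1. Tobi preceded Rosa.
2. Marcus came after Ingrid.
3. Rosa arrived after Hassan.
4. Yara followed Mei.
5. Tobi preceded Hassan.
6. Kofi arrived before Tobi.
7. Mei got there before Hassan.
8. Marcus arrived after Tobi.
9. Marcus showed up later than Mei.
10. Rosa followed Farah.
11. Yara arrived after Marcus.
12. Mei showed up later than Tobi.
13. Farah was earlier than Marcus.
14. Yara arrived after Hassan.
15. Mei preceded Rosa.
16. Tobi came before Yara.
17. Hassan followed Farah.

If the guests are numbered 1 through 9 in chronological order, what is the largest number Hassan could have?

Hassan must come before Rosa and Yara — 2 guests forced after them.
Everything else can be placed before Hassan in some valid order, so Hassan can sit as late as position 9 − 2 = 7.

7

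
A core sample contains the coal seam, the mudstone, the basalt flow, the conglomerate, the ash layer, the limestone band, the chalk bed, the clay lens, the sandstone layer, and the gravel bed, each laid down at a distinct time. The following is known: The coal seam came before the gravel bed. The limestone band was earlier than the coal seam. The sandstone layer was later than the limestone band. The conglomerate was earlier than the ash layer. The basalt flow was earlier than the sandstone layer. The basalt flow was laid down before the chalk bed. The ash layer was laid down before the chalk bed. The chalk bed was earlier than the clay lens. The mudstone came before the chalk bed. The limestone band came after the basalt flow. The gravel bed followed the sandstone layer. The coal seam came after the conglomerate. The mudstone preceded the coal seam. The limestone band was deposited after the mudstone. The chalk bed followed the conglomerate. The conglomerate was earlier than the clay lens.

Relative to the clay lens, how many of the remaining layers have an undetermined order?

Forced before the clay lens: the ash layer, the basalt flow, the chalk bed, the conglomerate, and the mudstone.
That leaves the coal seam, the gravel bed, the limestone band, and the sandstone layer with no forced order relative to the clay lens — 4.

4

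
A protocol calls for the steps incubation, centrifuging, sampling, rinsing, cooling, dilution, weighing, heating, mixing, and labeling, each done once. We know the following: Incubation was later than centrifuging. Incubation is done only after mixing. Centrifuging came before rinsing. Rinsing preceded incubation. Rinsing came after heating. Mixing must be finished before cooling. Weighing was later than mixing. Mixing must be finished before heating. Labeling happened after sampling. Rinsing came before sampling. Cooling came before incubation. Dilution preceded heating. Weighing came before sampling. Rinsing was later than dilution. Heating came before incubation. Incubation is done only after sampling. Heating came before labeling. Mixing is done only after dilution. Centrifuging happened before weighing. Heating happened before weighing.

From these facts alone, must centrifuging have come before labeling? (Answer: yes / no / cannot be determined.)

Chain the constraints: centrifuging → rinsing → sampling → labeling. Each link is directly stated, so centrifuging comes before labeling.

yes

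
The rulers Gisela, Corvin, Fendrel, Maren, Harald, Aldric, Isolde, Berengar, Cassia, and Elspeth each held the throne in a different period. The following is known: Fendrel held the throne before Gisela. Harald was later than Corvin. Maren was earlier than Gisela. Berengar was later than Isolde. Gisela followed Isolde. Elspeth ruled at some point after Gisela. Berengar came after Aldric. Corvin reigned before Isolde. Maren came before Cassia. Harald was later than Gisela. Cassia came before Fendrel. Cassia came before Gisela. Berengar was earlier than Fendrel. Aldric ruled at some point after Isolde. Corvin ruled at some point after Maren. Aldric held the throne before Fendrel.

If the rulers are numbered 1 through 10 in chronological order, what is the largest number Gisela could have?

Gisela must come before Elspeth and Harald — 2 rulers forced after them.
Everything else can be placed before Gisela in some valid order, so Gisela can sit as late as position 10 − 2 = 8.

8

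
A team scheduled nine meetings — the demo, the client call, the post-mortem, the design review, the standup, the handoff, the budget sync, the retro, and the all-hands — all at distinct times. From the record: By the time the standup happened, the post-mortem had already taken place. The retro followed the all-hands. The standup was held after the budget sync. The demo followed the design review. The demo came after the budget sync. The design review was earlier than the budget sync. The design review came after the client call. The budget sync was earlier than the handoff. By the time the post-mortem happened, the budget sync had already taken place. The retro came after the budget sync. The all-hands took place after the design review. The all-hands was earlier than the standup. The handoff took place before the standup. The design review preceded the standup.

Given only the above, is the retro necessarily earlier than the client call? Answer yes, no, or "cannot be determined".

Tracing the constraints gives the client call → the design review → the all-hands → the retro, so the client call must come before the retro.
That means the retro cannot be before the client call.

no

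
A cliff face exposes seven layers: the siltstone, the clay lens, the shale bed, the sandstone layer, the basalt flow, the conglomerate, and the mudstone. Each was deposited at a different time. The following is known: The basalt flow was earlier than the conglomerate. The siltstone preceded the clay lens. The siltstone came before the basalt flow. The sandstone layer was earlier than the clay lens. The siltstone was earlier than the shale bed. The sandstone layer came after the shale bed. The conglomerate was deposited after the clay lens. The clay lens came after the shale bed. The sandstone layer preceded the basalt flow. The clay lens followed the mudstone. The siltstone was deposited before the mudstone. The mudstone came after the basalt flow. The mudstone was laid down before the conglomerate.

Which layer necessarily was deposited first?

the siltstone

The siltstone has a chain of constraints placing it before every other layer, so the siltstone must be first.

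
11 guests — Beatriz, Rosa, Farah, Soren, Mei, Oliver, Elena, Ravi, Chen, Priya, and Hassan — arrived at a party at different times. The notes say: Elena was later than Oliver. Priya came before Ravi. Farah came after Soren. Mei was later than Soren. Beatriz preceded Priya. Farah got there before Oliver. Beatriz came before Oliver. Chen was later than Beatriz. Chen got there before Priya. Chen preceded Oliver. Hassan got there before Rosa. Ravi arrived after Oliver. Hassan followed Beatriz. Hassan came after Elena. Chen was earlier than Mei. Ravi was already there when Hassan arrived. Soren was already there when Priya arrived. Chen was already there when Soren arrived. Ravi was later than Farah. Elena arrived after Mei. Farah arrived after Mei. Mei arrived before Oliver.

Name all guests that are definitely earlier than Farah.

Beatriz, Chen, Mei, Soren

Directly stated before Farah: Mei and Soren.
Beatriz reaches Farah via Beatriz → Chen → Soren → Farah.
Chen reaches Farah via Chen → Soren → Farah.
No chain forces Ravi (or any of the others) ahead of Farah.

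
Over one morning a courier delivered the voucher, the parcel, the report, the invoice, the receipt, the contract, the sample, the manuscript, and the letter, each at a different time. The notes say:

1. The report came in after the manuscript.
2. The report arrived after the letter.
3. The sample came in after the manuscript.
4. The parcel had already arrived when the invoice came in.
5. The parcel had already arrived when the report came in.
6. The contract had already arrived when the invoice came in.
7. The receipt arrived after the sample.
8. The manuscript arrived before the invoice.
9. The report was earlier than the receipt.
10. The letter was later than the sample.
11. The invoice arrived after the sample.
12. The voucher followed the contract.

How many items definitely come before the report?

4

Directly stated before the report: the letter, the manuscript, and the parcel.
The sample reaches the report via the sample → the letter → the report.
No chain forces the voucher (or any of the others) ahead of the report.
That's the letter, the manuscript, the parcel, and the sample — 4 in all.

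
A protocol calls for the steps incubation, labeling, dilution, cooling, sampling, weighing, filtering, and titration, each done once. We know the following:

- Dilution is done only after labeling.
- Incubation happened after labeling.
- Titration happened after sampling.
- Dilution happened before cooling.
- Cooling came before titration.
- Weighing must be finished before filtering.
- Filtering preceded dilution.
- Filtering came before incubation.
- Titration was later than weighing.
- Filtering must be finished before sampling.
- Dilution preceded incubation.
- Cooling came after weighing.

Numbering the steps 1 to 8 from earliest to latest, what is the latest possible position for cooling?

7

Cooling must come before titration — 1 step forced after it.
Everything else can be placed before cooling in some valid order, so cooling can sit as late as position 8 − 1 = 7.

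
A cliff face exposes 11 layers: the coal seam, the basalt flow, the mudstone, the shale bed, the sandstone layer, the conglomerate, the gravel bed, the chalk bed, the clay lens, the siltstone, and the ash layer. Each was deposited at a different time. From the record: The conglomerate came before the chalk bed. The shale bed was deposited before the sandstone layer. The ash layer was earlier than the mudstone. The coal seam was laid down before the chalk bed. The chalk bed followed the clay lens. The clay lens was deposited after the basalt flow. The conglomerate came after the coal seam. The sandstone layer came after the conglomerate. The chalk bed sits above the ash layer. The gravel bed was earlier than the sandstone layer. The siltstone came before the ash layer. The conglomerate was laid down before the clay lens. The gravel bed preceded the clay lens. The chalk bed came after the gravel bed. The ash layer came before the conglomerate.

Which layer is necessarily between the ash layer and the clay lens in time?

Tracing the constraints gives the ash layer → the conglomerate → the clay lens, so the conglomerate sits after the ash layer and before the clay lens.
No other layer is forced both after the ash layer and before the clay lens.

the conglomerate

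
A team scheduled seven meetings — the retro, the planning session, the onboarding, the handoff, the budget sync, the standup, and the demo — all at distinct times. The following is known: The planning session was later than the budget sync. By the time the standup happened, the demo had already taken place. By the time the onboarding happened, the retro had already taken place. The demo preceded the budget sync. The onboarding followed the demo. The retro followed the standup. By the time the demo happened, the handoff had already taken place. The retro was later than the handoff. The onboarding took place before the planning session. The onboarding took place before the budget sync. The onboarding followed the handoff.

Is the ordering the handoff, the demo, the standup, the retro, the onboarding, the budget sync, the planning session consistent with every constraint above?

Check each stated constraint against the proposed order — e.g. the demo is ahead of the budget sync; the handoff is ahead of the onboarding. Every pair is in the required order; nothing is violated.

yes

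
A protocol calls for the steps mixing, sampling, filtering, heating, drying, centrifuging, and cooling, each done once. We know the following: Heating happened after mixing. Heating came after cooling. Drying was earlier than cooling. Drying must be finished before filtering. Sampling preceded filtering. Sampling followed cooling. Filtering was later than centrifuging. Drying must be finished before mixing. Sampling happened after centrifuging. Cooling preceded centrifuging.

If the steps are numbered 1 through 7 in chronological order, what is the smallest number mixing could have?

Drying must come before mixing — 1 forced predecessor.
Nothing else is forced ahead of mixing, so its earliest slot is position 1 + 1 = 2.

2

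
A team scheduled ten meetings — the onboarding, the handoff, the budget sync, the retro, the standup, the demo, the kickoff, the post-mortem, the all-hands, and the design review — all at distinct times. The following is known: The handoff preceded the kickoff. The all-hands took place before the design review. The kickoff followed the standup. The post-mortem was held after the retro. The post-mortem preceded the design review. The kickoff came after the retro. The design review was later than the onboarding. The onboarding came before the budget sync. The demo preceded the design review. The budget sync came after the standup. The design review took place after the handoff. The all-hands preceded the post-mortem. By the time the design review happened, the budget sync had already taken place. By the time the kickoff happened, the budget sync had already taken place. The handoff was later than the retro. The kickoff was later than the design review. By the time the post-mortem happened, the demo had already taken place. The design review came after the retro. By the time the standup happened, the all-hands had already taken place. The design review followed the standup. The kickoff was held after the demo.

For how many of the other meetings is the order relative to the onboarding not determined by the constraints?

Forced after the onboarding: the budget sync, the design review, and the kickoff.
That leaves the all-hands, the demo, the handoff, the post-mortem, the retro, and the standup with no forced order relative to the onboarding — 6.

6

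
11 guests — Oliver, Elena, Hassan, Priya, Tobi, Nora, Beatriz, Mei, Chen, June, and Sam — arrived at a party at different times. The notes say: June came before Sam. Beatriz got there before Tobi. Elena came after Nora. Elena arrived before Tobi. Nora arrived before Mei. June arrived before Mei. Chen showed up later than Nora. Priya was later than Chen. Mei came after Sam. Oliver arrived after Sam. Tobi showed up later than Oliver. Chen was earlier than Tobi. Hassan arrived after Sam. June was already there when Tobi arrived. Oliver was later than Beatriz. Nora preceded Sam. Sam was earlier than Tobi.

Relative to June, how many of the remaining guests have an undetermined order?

Forced after June: Hassan, Mei, Oliver, Sam, and Tobi.
That leaves Beatriz, Chen, Elena, Nora, and Priya with no forced order relative to June — 5.

5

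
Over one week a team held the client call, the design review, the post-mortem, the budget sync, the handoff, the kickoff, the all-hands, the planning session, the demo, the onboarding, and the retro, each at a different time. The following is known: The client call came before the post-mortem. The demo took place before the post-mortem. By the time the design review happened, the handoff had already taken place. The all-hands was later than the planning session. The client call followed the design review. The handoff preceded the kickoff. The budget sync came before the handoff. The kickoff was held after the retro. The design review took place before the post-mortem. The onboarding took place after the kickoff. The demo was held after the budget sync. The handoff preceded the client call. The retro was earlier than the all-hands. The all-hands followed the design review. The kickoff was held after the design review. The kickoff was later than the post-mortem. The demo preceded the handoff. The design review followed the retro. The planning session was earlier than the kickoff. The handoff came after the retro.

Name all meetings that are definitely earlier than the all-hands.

Directly stated before the all-hands: the design review, the planning session, and the retro.
The budget sync reaches the all-hands via the budget sync → the handoff → the design review → the all-hands.
The demo reaches the all-hands via the demo → the handoff → the design review → the all-hands.
The handoff reaches the all-hands via the handoff → the design review → the all-hands.
No chain forces the onboarding (or any of the others) ahead of the all-hands.

the budget sync, the demo, the design review, the handoff, the planning session, the retro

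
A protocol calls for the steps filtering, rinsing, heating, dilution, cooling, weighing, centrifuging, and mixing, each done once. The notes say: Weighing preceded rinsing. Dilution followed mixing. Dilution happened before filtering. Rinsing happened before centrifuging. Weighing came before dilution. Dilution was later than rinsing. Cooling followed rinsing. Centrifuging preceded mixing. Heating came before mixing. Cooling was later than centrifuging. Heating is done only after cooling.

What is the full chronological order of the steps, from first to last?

The constraints fix every adjacent pair, so only one ordering works:
weighing → rinsing → centrifuging → cooling → heating → mixing → dilution → filtering.

weighing, rinsing, centrifuging, cooling, heating, mixing, dilution, filtering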